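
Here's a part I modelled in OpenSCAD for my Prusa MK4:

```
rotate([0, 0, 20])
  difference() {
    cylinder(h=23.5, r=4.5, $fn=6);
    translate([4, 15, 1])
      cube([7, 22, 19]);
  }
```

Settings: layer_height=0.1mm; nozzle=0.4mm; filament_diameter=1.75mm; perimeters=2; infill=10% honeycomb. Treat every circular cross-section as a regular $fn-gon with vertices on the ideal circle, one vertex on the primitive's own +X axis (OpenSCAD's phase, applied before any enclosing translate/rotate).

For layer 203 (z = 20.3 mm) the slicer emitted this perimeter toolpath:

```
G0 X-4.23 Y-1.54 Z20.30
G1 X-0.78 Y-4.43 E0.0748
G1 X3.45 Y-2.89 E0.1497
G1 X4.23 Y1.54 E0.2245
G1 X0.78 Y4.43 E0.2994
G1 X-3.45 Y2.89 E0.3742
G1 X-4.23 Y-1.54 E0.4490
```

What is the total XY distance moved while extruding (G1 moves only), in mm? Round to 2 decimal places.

27.00 mm

Sum the Euclidean lengths of each G1 segment: total = 27.00 mm.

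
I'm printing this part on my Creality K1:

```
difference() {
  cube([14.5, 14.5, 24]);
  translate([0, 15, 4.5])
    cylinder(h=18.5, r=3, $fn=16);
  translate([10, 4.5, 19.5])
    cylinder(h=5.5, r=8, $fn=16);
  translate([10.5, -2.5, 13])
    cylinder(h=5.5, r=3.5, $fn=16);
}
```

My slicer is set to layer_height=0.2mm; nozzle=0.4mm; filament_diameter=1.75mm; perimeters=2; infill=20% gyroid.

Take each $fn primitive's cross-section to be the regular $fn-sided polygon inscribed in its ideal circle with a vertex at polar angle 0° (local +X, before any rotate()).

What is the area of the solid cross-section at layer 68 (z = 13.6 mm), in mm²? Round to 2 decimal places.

201.71 mm²

At z = 13.6 mm: the cube is present — its section is the full 14.5×14.5 rectangle (area 210.25 mm²); the r=3 cylinder at (0, 15) gives a regular 16-gon of circumradius 3 (constant along its height) (area = (16/2)·3.000²·sin(360°/16) = 27.55 mm²); the cylinder at (10, 4.5) does not reach this height (z outside [19.5, 25]); the r=3.5 cylinder at (10.5, -2.5) contributes a regular 16-gon of circumradius 3.5 (area = (16/2)·3.500²·sin(360°/16) = 37.50 mm²); After the difference (first − rest): starting from the 14.5×14.5 cube (210.25 mm²), the r=3 cylinder at (0, 15) partially overlaps it — only the 5.41 mm² overlap (of its 27.55 mm²) is removed, clipping the outline; the r=3.5 cylinder at (10.5, -2.5) partially overlaps it — only the 3.13 mm² overlap (of its 37.50 mm²) is removed, clipping the outline — area = 201.71 mm². Overall, the cross-section is a single solid region. Net area = 201.71 mm².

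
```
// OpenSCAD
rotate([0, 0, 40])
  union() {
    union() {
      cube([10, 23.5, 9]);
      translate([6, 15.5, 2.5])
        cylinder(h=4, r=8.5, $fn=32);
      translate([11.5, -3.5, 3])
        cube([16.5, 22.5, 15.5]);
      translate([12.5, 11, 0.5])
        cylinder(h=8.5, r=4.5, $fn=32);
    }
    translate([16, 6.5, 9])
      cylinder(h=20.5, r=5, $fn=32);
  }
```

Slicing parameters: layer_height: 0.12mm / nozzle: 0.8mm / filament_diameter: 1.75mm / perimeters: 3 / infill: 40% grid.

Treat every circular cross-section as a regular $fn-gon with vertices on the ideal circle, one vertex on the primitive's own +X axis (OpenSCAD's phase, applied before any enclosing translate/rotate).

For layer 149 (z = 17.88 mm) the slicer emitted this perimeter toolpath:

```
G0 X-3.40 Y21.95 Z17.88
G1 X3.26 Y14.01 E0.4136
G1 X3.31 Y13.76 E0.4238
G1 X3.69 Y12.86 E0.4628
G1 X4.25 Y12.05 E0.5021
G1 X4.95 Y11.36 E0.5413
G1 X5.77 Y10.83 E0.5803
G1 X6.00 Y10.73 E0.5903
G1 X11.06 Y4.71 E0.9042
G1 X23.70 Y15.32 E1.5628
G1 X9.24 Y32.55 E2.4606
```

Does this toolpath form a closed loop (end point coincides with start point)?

no

Start point (G0): (-3.40, 21.95). End point (last G1): the path does not return to the start — open.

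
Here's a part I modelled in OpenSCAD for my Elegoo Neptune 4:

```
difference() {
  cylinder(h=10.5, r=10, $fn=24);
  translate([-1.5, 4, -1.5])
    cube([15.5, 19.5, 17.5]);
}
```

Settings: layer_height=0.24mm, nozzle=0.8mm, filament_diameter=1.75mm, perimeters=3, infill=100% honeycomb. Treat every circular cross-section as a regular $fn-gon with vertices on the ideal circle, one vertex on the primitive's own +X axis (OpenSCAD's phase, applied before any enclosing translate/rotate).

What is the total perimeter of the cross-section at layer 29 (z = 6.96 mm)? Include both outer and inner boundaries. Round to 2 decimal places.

At z = 6.96 mm: the r=10 cylinder contributes a regular 24-gon of circumradius 10 (perimeter = 2·24·10.000·sin(180°/24) = 62.65 mm); the cube at (-1.5, 4) is present — its section is the full 15.5×19.5 rectangle (perimeter 70.00 mm); After the difference (first − rest): starting from the r=10 cylinder, the 15.5×19.5 cube at (-1.5, 4) partially overlaps it — only the 47.83 mm² overlap (of its 302.25 mm²) is removed, clipping the outline — boundary = 65.99 mm. Overall, the cross-section is a single solid region. Total boundary length (outer) = 65.99 mm.

65.99 mm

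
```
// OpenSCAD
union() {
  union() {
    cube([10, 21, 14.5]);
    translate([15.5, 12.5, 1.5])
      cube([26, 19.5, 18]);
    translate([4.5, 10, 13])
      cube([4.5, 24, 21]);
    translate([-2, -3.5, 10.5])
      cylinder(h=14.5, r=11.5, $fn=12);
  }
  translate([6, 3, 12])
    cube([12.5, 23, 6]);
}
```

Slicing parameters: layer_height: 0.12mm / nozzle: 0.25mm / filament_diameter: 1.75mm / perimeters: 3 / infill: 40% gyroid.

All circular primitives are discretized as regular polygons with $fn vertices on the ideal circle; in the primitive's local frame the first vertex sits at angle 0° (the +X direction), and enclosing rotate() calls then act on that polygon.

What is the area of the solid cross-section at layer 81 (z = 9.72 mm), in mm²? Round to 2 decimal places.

At z = 9.72 mm: the cube (footprint 10×21) is included at this height (area 210.00 mm²); the cube at (15.5, 12.5) is present — its section is the full 26×19.5 rectangle (area 507.00 mm²); the cube at (4.5, 10) is not intersected at this z (z outside [13, 34]); the cylinder at (-2, -3.5) is not intersected at this z (z outside [10.5, 25]); Combining (union): the 2 present regions are separate (no shared area or edge), so areas and boundary lengths simply add and each stays a separate island — area = 717.00 mm²; the cube at (6, 3) is absent (z outside [12, 18]); Merging all regions: only the result so far is present, so the union is just that shape — area = 717.00 mm². Overall, the cross-section has 2 separate islands. Net area = 717.00 mm².

717.00 mm²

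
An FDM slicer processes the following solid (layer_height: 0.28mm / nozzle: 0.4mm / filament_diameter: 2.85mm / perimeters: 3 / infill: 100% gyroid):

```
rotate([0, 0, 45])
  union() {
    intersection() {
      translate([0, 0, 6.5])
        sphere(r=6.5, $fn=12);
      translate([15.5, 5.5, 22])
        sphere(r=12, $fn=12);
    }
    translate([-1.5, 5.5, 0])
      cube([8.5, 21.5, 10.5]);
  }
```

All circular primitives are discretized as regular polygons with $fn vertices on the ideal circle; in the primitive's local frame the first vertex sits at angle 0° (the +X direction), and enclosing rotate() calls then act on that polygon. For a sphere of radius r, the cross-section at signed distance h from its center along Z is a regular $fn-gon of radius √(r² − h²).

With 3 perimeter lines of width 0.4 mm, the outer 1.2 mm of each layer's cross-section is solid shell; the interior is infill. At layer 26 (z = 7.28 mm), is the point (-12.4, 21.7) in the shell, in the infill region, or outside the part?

At z = 7.28 mm: the sphere: section is a regular 12-gon, circumradius = √(r²−h²) = √(6.5²−0.78²) = 6.453; the sphere at (15.5, 5.5) is absent (|z−center|=14.720 > r=12); Keeping only the common overlap: at least one operand is absent at this height, so nothing remains; the cube at (-1.5, 5.5) is present — its section is the full 8.5×21.5 rectangle; Combining (union): only the 8.5×21.5 cube at (-1.5, 5.5) is present, so the union is just that shape — 1 connected region; (whole slice rotated 45° about Z — lengths, areas and connectivity unchanged). Overall, the cross-section is a single solid region. Undo the 45° rotation: the query point maps to (6.576, 24.112) in the un-rotated model frame. The nearest boundary edge runs (7.00, 5.50)→(7.00, 27.00); distance from the point to it = 0.42 mm. The point is inside the cross-section, 0.42 mm from the nearest boundary — within the 1.2 mm shell band (3 × 0.4).

shell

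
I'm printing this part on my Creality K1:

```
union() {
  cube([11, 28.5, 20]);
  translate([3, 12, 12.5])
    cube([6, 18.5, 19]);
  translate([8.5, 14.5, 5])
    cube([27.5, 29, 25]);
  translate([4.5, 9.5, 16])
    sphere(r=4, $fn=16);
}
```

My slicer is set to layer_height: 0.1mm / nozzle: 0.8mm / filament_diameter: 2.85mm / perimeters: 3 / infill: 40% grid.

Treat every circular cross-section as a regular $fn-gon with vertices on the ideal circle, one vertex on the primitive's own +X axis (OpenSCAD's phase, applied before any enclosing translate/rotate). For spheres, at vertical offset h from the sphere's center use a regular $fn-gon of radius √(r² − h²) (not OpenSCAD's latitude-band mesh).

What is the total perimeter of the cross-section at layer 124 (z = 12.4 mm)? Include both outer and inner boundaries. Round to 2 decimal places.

At z = 12.4 mm: the cube (footprint 11×28.5) is included at this height (perimeter 79.00 mm); the cube at (3, 12) is absent (z outside [12.5, 31.5]); the 27.5×29 cube at (8.5, 14.5) contributes its full rectangle (perimeter 113.00 mm); the r=4 sphere at (4.5, 9.5) contributes a regular 16-gon of circumradius √(4²−3.6²) = 1.744 (perimeter = 2·16·1.744·sin(180°/16) = 10.88 mm); Combining (union): the regions partially overlap (shared area 44.31 mm²), so the edge portions inside another operand are dropped and the merged outline is re-measured after clipping — boundary = 159.00 mm. Overall, the cross-section is a single solid region. Total boundary length (outer) = 159.00 mm.

159.00 mm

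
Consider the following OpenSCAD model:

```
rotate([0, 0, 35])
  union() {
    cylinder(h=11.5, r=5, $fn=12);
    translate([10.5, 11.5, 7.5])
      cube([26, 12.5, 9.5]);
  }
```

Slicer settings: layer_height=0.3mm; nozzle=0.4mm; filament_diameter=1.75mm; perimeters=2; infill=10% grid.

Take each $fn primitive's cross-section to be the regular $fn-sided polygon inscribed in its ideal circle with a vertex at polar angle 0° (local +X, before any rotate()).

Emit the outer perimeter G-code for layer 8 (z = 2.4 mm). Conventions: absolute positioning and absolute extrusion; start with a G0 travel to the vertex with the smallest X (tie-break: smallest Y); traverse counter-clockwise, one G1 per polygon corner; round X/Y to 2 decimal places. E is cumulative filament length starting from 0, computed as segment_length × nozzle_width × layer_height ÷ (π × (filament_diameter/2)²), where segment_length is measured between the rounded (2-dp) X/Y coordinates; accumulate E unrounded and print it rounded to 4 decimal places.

G0 X-4.98 Y-0.44 Z2.40
G1 X-4.10 Y-2.87 E0.1289
G1 X-2.11 Y-4.53 E0.2582
G1 X0.44 Y-4.98 E0.3874
G1 X2.87 Y-4.10 E0.5164
G1 X4.53 Y-2.11 E0.6456
G1 X4.98 Y0.44 E0.7748
G1 X4.10 Y2.87 E0.9038
G1 X2.11 Y4.53 E1.0331
G1 X-0.44 Y4.98 E1.1622
G1 X-2.87 Y4.10 E1.2912
G1 X-4.53 Y2.11 E1.4205
G1 X-4.98 Y-0.44 E1.5497

At z = 2.4 mm: the r=5 cylinder gives a regular 12-gon of circumradius 5 (constant along its height); the cube at (10.5, 11.5) is not intersected at this z (z outside [7.5, 17]); Merging all regions: only the r=5 cylinder is present, so the union is just that shape — 1 connected region; (whole slice rotated 35° about Z — lengths, areas and connectivity unchanged). The outline is a single polygon with 12 vertices. Extrusion per mm of travel: 0.4 × 0.3 / (π × 0.875²) = 0.049890. Accumulating E over each segment gives final E = 1.5497.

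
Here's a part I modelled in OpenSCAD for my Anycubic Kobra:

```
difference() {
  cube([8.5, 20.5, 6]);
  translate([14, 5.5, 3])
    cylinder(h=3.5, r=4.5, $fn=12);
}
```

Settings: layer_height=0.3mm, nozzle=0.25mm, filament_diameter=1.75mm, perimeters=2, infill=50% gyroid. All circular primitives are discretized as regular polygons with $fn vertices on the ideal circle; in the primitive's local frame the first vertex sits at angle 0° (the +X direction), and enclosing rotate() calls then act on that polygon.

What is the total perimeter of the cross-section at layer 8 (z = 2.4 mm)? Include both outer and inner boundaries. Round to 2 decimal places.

58.00 mm

At z = 2.4 mm: the 8.5×20.5 cube contributes its full rectangle (perimeter 58.00 mm); the cylinder at (14, 5.5) is absent (z outside [3, 6.5]); Taking the first minus the rest: none of the subtracted shapes is present at this height, so the 8.5×20.5 cube is unchanged — boundary = 58.00 mm. Overall, the cross-section is a single solid region. Total boundary length (outer) = 58.00 mm.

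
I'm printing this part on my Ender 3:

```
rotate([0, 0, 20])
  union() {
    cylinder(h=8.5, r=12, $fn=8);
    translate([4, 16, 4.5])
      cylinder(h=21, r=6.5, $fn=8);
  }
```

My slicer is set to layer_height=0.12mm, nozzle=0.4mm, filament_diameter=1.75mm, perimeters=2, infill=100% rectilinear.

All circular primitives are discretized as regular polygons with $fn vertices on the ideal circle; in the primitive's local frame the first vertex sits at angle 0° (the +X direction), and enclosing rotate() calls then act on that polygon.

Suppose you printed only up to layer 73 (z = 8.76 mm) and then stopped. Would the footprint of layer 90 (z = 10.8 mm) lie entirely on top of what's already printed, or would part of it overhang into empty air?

entirely on top

Compare the two slices. At z = 8.76: the cylinder is absent (z outside [0, 8.5]); the r=6.5 cylinder at (4, 16) contributes a regular 8-gon of circumradius 6.5 (area = (8/2)·6.500²·sin(360°/8) = 119.50 mm²); Taking the union: only the r=6.5 cylinder at (4, 16) is present, so the union is just that shape — area = 119.50 mm²; (whole slice rotated 20° about Z — lengths, areas and connectivity unchanged). At z = 10.8: the cylinder is not intersected at this z (z outside [0, 8.5]); the cylinder at (4, 16): section is a regular 8-gon, circumradius r=6.5 (area = (8/2)·6.500²·sin(360°/8) = 119.50 mm²); Merging all regions: only the r=6.5 cylinder at (4, 16) is present, so the union is just that shape — area = 119.50 mm²; (rotated 20° about Z; rotation is an isometry so areas/perimeters/island counts are preserved). Checking containment: the cross-section at z = 10.8 is a subset of the cross-section at z = 8.76.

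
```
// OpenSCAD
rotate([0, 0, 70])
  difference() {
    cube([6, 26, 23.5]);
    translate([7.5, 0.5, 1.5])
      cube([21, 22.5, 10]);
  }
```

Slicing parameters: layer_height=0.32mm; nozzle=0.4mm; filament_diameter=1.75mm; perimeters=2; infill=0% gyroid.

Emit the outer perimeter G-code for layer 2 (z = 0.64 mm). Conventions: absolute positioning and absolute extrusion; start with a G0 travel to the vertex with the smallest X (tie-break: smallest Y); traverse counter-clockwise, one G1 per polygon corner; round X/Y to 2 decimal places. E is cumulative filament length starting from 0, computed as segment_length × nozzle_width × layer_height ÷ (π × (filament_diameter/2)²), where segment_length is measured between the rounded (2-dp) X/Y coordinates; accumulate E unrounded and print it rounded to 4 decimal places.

G0 X-24.43 Y8.89 Z0.64
G1 X0.00 Y0.00 E1.3835
G1 X2.05 Y5.64 E1.7028
G1 X-22.38 Y14.53 E3.0863
G1 X-24.43 Y8.89 E3.4057

At z = 0.64 mm: the cube is present — its section is the full 6×26 rectangle; the cube at (7.5, 0.5) is absent (z outside [1.5, 11.5]); Subtracting the remaining from the first: none of the subtracted shapes is present at this height, so the 6×26 cube is unchanged — 1 connected region; (whole slice rotated 70° about Z — lengths, areas and connectivity unchanged). The outline is a single polygon with 4 vertices. Extrusion per mm of travel: 0.4 × 0.32 / (π × 0.875²) = 0.053216. Accumulating E over each segment gives final E = 3.4057.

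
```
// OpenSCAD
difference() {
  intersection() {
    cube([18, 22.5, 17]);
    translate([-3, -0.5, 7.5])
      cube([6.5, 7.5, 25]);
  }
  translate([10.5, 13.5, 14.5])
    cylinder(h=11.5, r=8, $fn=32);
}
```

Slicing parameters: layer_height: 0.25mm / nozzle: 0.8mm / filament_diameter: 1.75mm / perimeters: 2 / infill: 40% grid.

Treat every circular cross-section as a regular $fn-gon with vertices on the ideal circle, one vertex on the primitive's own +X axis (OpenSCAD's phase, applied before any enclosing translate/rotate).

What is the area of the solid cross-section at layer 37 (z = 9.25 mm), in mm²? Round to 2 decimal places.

24.50 mm²

At z = 9.25 mm: the 18×22.5 cube contributes its full rectangle (area 405.00 mm²); the cube at (-3, -0.5) is present — its section is the full 6.5×7.5 rectangle (area 48.75 mm²); Keeping only the common overlap: the 6.5×7.5 cube at (-3, -0.5) partially overlaps the 18×22.5 cube; clipping to the common part keeps 24.50 mm² — area = 24.50 mm²; the cylinder at (10.5, 13.5) does not reach this height (z outside [14.5, 26]); Subtracting the remaining from the first: none of the subtracted shapes is present at this height, so the result so far is unchanged — area = 24.50 mm². Overall, the cross-section is a single solid region. Net area = 24.50 mm².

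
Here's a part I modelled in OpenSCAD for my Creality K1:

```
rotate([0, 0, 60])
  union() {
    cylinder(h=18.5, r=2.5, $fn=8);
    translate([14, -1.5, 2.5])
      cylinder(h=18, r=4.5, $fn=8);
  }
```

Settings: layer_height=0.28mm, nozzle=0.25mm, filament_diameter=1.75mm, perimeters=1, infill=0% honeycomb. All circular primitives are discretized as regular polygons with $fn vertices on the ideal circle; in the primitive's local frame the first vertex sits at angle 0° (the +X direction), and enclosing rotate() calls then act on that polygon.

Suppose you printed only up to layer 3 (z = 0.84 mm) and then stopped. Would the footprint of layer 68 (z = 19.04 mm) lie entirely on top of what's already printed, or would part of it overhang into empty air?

Compare the two slices. At z = 0.84: the cylinder: section is a regular 8-gon, circumradius r=2.5 (area = (8/2)·2.500²·sin(360°/8) = 17.68 mm²); the cylinder at (14, -1.5) does not reach this height (z outside [2.5, 20.5]); Merging all regions: only the r=2.5 cylinder is present, so the union is just that shape — area = 17.68 mm²; (whole slice rotated 60° about Z — lengths, areas and connectivity unchanged). At z = 19.04: the cylinder does not reach this height (z outside [0, 18.5]); the cylinder at (14, -1.5): section is a regular 8-gon, circumradius r=4.5 (area = (8/2)·4.500²·sin(360°/8) = 57.28 mm²); Merging all regions: only the r=4.5 cylinder at (14, -1.5) is present, so the union is just that shape — area = 57.28 mm²; (whole slice rotated 60° about Z — lengths, areas and connectivity unchanged). Checking containment: at z = 19.04 the cross-section extends beyond the z = 0.84 cross-section by about 57.28 mm².

part overhangs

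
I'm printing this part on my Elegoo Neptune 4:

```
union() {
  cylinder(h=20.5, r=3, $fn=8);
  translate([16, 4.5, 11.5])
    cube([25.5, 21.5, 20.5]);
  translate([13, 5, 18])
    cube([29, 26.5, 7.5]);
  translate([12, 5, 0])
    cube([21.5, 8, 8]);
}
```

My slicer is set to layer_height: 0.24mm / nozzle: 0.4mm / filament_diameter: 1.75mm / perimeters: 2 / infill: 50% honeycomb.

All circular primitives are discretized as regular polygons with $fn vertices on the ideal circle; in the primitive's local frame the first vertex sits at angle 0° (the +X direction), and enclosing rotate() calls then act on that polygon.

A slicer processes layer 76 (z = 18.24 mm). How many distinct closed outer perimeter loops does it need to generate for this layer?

2

At z = 18.24 mm: the r=3 cylinder contributes a regular 8-gon of circumradius 3; the cube at (16, 4.5) is present — its section is the full 25.5×21.5 rectangle; the cube at (13, 5) (footprint 29×26.5) is included at this height; the cube at (12, 5) is not intersected at this z (z outside [0, 8]); Taking the union: the regions partially overlap (shared area 535.50 mm²), so overlapping operands fuse into one piece — 2 connected regions. The result has 2 disconnected regions.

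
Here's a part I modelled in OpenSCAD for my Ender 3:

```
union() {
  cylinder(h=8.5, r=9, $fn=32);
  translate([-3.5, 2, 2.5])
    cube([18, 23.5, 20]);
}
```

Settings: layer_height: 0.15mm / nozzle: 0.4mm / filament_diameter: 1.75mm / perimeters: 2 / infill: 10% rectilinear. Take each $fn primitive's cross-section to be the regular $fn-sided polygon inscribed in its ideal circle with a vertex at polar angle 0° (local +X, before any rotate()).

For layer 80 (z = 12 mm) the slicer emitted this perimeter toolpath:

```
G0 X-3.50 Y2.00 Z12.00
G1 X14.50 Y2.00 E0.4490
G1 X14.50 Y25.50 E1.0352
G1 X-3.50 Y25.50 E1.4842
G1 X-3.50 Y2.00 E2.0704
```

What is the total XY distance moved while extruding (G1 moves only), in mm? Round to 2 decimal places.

83.00 mm

Sum the Euclidean lengths of each G1 segment: total = 83.00 mm.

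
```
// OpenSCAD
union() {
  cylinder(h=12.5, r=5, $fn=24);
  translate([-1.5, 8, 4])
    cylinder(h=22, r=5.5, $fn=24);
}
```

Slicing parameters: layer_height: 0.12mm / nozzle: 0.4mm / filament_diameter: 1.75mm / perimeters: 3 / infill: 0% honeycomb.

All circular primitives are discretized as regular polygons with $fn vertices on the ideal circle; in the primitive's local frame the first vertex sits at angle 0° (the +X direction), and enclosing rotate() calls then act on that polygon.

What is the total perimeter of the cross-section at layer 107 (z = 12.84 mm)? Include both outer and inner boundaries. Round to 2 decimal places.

34.46 mm

At z = 12.84 mm: the cylinder does not reach this height (z outside [0, 12.5]); the r=5.5 cylinder at (-1.5, 8) contributes a regular 24-gon of circumradius 5.5 (perimeter = 2·24·5.500·sin(180°/24) = 34.46 mm); Merging all regions: only the r=5.5 cylinder at (-1.5, 8) is present, so the union is just that shape — boundary = 34.46 mm. Overall, the cross-section is a single solid region. Total boundary length (outer) = 34.46 mm.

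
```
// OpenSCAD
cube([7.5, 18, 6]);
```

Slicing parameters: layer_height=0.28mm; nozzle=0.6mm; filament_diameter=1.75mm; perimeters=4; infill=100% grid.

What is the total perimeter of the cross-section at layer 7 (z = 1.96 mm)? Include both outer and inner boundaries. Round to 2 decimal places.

At z = 1.96 mm: the 7.5×18 cube contributes its full rectangle (perimeter 51.00 mm). Overall, the cross-section is a single solid region. Total boundary length (outer) = 51.00 mm.

51.00 mm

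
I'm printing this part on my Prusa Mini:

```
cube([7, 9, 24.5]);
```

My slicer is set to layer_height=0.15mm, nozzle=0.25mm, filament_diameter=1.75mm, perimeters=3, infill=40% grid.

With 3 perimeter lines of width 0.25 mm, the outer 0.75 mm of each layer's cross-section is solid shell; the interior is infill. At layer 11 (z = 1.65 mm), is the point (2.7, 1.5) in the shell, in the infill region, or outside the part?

infill

At z = 1.65 mm: the cube is present — its section is the full 7×9 rectangle. Overall, the cross-section is a single solid region. The nearest boundary edge runs (0.00, 0.00)→(7.00, 0.00); distance from the point to it = 1.50 mm. The point is inside the cross-section and 1.50 mm from the nearest boundary — more than the 0.75 mm shell width (3 × 0.25), so it's in the infill interior.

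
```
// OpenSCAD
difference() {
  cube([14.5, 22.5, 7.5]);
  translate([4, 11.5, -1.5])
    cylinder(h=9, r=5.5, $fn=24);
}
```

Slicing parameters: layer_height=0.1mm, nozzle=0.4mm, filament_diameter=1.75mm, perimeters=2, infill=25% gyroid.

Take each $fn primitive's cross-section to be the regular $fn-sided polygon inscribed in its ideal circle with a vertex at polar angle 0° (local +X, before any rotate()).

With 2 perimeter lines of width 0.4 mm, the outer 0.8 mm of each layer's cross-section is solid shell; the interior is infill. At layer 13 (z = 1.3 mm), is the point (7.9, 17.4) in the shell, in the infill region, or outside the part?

At z = 1.3 mm: the cube (footprint 14.5×22.5) is included at this height; the r=5.5 cylinder at (4, 11.5) contributes a regular 24-gon of circumradius 5.5; Taking the first minus the rest: starting from the 14.5×22.5 cube, the r=5.5 cylinder at (4, 11.5) partially overlaps it — only the 86.44 mm² overlap (of its 93.95 mm²) is removed, clipping the outline — 1 connected region. Overall, the cross-section is a single solid region. The nearest boundary edge runs (7.89, 15.39)→(6.75, 16.26); distance from the point to it = 1.60 mm. The point is inside the cross-section and 1.60 mm from the nearest boundary — more than the 0.8 mm shell width (2 × 0.4), so it's in the infill interior.

infill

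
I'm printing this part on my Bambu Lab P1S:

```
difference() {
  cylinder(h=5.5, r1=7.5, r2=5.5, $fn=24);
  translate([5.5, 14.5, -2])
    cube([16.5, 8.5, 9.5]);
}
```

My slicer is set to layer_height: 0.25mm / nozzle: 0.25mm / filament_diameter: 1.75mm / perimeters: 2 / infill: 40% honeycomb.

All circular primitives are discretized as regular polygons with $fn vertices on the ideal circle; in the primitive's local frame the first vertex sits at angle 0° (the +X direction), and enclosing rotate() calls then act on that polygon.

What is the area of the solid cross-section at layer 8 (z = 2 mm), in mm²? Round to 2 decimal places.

At z = 2 mm: the cone: at t=0.364 of its height the radius interpolates to r₁+(r₂−r₁)t = 6.773, giving a regular 24-gon of that circumradius (area = (24/2)·6.773²·sin(360°/24) = 142.46 mm²); the 16.5×8.5 cube at (5.5, 14.5) contributes its full rectangle (area 140.25 mm²); After the difference (first − rest): starting from the cone (142.46 mm²), the 16.5×8.5 cube at (5.5, 14.5) misses the remaining region (no effect) — area = 142.46 mm². Overall, the cross-section is a single solid region. Net area = 142.46 mm².

142.46 mm²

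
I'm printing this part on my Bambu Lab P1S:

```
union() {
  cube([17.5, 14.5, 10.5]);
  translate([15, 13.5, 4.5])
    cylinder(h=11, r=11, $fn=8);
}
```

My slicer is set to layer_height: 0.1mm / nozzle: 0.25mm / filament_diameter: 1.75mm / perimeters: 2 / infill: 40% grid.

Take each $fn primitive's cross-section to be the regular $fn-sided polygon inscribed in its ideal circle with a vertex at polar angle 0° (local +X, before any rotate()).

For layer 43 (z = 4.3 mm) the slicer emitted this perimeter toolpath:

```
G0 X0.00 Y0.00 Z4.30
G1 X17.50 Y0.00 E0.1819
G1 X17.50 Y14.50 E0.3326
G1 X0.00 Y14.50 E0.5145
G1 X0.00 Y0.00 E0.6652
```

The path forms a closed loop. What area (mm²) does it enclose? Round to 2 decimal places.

Apply the shoelace formula to the sequence of (X, Y) vertices; enclosed area = 253.75 mm².

253.75 mm²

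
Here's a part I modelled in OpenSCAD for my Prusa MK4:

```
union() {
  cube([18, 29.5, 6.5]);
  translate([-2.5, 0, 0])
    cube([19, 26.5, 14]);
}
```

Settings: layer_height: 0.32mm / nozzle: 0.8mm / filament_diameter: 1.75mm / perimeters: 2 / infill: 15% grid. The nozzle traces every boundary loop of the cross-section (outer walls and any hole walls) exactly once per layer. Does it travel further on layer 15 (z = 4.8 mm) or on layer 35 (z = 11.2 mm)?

Layer 15 (z = 4.8): the 18×29.5 cube contributes its full rectangle (perimeter 95.00 mm); the 19×26.5 cube at (-2.5, 0) contributes its full rectangle (perimeter 91.00 mm); Taking the union: the regions partially overlap (shared area 437.25 mm²), so the edge portions inside another operand are dropped and the merged outline is re-measured after clipping — boundary = 100.00 mm. So its perimeter = 100.00 mm. Layer 35 (z = 11.2): the cube is not intersected at this z (z outside [0, 6.5]); the cube at (-2.5, 0) (footprint 19×26.5) is included at this height (perimeter 91.00 mm); Taking the union: only the 19×26.5 cube at (-2.5, 0) is present, so the union is just that shape — boundary = 91.00 mm. So its perimeter = 91.00 mm. Layer 15 is larger (100.00 vs 91.00 mm).

layer 15 (z = 4.8 mm)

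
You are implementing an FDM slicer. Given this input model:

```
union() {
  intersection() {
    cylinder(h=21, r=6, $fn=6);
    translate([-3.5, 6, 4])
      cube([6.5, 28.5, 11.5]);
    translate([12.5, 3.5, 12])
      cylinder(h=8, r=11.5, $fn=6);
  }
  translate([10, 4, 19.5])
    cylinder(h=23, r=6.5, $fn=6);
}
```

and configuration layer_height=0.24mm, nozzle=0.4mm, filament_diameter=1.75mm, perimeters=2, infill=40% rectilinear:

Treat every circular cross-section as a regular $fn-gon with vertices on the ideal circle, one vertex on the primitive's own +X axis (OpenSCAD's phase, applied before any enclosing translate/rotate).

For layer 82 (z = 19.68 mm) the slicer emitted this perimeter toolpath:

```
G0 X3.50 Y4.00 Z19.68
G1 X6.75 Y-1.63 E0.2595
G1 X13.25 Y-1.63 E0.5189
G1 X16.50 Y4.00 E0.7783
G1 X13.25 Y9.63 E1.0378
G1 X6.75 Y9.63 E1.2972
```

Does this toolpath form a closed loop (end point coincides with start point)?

no

Start point (G0): (3.50, 4.00). End point (last G1): the path does not return to the start — open.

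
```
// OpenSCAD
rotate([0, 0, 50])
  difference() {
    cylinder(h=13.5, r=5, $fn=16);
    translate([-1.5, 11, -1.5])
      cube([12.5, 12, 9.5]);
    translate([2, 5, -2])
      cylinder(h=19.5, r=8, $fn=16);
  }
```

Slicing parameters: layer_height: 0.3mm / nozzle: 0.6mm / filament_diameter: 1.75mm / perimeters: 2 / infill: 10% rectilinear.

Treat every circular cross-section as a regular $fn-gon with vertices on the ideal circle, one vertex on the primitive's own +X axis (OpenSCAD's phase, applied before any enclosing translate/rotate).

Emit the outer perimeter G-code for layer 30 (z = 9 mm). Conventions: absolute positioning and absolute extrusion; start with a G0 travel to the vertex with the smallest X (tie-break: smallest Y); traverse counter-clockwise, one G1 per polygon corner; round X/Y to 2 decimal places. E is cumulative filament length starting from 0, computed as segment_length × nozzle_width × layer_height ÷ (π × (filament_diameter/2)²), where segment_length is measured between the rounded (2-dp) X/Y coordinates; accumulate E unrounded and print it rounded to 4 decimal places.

G0 X-3.88 Y-3.00 Z9.00
G1 X-3.21 Y-3.83 E0.0798
G1 X-1.50 Y-4.77 E0.2259
G1 X0.44 Y-4.98 E0.3719
G1 X2.31 Y-4.44 E0.5175
G1 X3.83 Y-3.21 E0.6639
G1 X4.77 Y-1.50 E0.8099
G1 X4.98 Y0.44 E0.9559
G1 X4.65 Y1.56 E1.0433
G1 X3.58 Y-0.40 E1.2104
G1 X1.15 Y-2.35 E1.4436
G1 X-1.85 Y-3.22 E1.6773
G1 X-3.88 Y-3.00 E1.8301

At z = 9 mm: the r=5 cylinder contributes a regular 16-gon of circumradius 5; the cube at (-1.5, 11) does not reach this height (z outside [-1.5, 8]); the r=8 cylinder at (2, 5) gives a regular 16-gon of circumradius 8 (constant along its height); Taking the first minus the rest: starting from the r=5 cylinder, the r=8 cylinder at (2, 5) partially overlaps it — only the 57.57 mm² overlap (of its 195.93 mm²) is removed, clipping the outline — 1 connected region; (rotated 50° about Z; rotation is an isometry so areas/perimeters/island counts are preserved). The outline is a single polygon with 12 vertices. Extrusion per mm of travel: 0.6 × 0.3 / (π × 0.875²) = 0.074835. Accumulating E over each segment gives final E = 1.8301.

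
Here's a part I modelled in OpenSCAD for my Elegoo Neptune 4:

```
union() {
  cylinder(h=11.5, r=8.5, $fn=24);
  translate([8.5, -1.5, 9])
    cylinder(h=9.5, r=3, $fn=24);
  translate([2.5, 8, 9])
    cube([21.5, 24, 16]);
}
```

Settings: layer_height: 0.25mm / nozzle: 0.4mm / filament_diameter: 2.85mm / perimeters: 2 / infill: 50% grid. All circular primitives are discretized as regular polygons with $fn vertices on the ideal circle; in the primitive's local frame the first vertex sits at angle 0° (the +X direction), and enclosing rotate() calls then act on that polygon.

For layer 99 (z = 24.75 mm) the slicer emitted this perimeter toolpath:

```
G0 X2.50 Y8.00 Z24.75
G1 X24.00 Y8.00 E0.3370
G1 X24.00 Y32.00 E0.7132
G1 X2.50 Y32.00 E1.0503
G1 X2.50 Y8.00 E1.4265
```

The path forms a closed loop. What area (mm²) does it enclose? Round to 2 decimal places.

516.00 mm²

Apply the shoelace formula to the sequence of (X, Y) vertices; enclosed area = 516.00 mm².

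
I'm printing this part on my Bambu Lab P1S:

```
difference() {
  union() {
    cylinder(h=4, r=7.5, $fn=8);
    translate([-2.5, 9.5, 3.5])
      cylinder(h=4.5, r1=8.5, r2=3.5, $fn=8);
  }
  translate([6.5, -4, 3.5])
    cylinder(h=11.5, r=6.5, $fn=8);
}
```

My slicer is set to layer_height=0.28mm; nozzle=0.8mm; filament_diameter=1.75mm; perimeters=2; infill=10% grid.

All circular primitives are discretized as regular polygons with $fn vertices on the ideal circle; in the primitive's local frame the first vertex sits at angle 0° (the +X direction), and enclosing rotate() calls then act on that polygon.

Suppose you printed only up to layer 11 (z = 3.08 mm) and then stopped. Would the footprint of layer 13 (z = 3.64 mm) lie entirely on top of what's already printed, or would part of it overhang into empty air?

part overhangs

Compare the two slices. At z = 3.08: the r=7.5 cylinder gives a regular 8-gon of circumradius 7.5 (constant along its height) (area = (8/2)·7.500²·sin(360°/8) = 159.10 mm²); the cone at (-2.5, 9.5) is absent (z outside [3.5, 8]); Combining (union): only the r=7.5 cylinder is present, so the union is just that shape — area = 159.10 mm²; the cylinder at (6.5, -4) does not reach this height (z outside [3.5, 15]); Taking the first minus the rest: none of the subtracted shapes is present at this height, so the result so far is unchanged — area = 159.10 mm². At z = 3.64: the r=7.5 cylinder gives a regular 8-gon of circumradius 7.5 (constant along its height) (area = (8/2)·7.500²·sin(360°/8) = 159.10 mm²); the cone at (-2.5, 9.5): at t=0.031 of its height the radius interpolates to r₁+(r₂−r₁)t = 8.344, giving a regular 8-gon of that circumradius (area = (8/2)·8.344²·sin(360°/8) = 196.94 mm²); Merging all regions: the regions partially overlap — summed areas 356.04 mm² minus the doubly-counted overlap 40.84 mm² gives 315.20 mm² — area = 315.20 mm²; the r=6.5 cylinder at (6.5, -4) gives a regular 8-gon of circumradius 6.5 (constant along its height) (area = (8/2)·6.500²·sin(360°/8) = 119.50 mm²); After the difference (first − rest): starting from that combined region (315.20 mm²), the r=6.5 cylinder at (6.5, -4) partially overlaps it — only the 42.69 mm² overlap (of its 119.50 mm²) is removed, clipping the outline — area = 272.51 mm². Checking containment: at z = 3.64 the cross-section extends beyond the z = 3.08 cross-section by about 156.11 mm².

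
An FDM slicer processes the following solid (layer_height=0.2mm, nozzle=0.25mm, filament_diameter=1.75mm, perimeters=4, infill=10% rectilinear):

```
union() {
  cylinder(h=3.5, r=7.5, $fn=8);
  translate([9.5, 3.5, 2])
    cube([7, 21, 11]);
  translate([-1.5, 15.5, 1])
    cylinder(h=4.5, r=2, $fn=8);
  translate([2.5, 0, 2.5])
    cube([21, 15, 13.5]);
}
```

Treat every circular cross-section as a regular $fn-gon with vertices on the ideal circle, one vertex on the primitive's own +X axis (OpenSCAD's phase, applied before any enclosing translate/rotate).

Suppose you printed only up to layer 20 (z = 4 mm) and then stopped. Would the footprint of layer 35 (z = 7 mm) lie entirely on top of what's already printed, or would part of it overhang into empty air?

entirely on top

Compare the two slices. At z = 4: the cylinder is absent (z outside [0, 3.5]); the cube at (9.5, 3.5) (footprint 7×21) is included at this height (area 147.00 mm²); the cylinder at (-1.5, 15.5): section is a regular 8-gon, circumradius r=2 (area = (8/2)·2.000²·sin(360°/8) = 11.31 mm²); the cube at (2.5, 0) is present — its section is the full 21×15 rectangle (area 315.00 mm²); Taking the union: the regions partially overlap — summed areas 473.31 mm² minus the doubly-counted overlap 80.50 mm² gives 392.81 mm² — area = 392.81 mm². At z = 7: the cylinder is absent (z outside [0, 3.5]); the cube at (9.5, 3.5) is present — its section is the full 7×21 rectangle (area 147.00 mm²); the cylinder at (-1.5, 15.5) does not reach this height (z outside [1, 5.5]); the cube at (2.5, 0) is present — its section is the full 21×15 rectangle (area 315.00 mm²); Taking the union: the regions partially overlap — summed areas 462.00 mm² minus the doubly-counted overlap 80.50 mm² gives 381.50 mm² — area = 381.50 mm². Checking containment: the cross-section at z = 7 is a subset of the cross-section at z = 4.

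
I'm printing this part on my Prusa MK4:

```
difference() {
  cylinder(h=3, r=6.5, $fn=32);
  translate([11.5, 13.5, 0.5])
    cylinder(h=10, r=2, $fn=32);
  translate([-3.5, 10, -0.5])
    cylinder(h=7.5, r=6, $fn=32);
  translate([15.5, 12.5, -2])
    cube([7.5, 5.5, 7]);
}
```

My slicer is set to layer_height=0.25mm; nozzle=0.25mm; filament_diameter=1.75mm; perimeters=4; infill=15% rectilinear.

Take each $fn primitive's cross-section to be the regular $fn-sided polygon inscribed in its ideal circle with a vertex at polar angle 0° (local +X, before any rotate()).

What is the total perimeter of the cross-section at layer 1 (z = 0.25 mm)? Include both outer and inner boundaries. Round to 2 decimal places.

40.85 mm

At z = 0.25 mm: the cylinder: section is a regular 32-gon, circumradius r=6.5 (perimeter = 2·32·6.500·sin(180°/32) = 40.78 mm); the cylinder at (11.5, 13.5) is absent (z outside [0.5, 10.5]); the r=6 cylinder at (-3.5, 10) contributes a regular 32-gon of circumradius 6 (perimeter = 2·32·6.000·sin(180°/32) = 37.64 mm); the cube at (15.5, 12.5) is present — its section is the full 7.5×5.5 rectangle (perimeter 26.00 mm); Taking the first minus the rest: starting from the r=6.5 cylinder, the r=6 cylinder at (-3.5, 10) partially overlaps it — only the 8.28 mm² overlap (of its 112.37 mm²) is removed, clipping the outline; the 7.5×5.5 cube at (15.5, 12.5) misses the remaining region (no effect) — boundary = 40.85 mm. Overall, the cross-section is a single solid region. Total boundary length (outer) = 40.85 mm.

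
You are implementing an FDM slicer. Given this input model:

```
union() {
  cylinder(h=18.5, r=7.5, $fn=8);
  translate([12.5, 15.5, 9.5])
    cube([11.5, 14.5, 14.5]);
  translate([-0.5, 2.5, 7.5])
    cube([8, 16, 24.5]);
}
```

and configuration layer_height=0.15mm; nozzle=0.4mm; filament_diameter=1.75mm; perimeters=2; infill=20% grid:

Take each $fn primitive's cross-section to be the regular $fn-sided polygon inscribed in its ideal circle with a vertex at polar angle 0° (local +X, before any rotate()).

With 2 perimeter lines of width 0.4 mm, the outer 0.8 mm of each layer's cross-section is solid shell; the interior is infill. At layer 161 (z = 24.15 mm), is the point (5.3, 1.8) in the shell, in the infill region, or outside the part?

outside

At z = 24.15 mm: the cylinder does not reach this height (z outside [0, 18.5]); the cube at (12.5, 15.5) does not reach this height (z outside [9.5, 24]); the cube at (-0.5, 2.5) is present — its section is the full 8×16 rectangle; Combining (union): only the 8×16 cube at (-0.5, 2.5) is present, so the union is just that shape — 1 connected region. Overall, the cross-section is a single solid region. The nearest boundary edge runs (-0.50, 2.50)→(7.50, 2.50); distance from the point to it = 0.70 mm. The point is not inside any of the regions above, so it lies outside the cross-section (0.70 mm from the nearest boundary).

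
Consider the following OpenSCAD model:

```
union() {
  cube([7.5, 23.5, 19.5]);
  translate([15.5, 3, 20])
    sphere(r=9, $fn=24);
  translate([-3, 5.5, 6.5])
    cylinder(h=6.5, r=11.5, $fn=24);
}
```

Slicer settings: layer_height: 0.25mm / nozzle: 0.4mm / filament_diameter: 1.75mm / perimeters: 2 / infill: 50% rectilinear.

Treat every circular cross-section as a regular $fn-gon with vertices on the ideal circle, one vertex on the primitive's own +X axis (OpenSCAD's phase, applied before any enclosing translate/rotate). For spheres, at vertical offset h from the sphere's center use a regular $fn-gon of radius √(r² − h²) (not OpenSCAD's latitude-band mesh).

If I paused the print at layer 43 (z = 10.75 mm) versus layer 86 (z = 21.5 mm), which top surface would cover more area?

Layer 43 (z = 10.75): the cube (footprint 7.5×23.5) is included at this height (area 176.25 mm²); the sphere at (15.5, 3) is not intersected at this z (|z−center|=9.250 > r=9); the r=11.5 cylinder at (-3, 5.5) gives a regular 24-gon of circumradius 11.5 (constant along its height) (area = (24/2)·11.500²·sin(360°/24) = 410.75 mm²); Taking the union: the regions partially overlap — summed areas 587.00 mm² minus the doubly-counted overlap 106.96 mm² gives 480.04 mm² — area = 480.04 mm². So its area = 480.04 mm². Layer 86 (z = 21.5): the cube is absent (z outside [0, 19.5]); the r=9 sphere at (15.5, 3) slices to a regular 24-gon of circumradius 8.874 (√(r²−h²) with h=1.5 from center) (area = (24/2)·8.874²·sin(360°/24) = 244.58 mm²); the cylinder at (-3, 5.5) does not reach this height (z outside [6.5, 13]); Taking the union: only the r=9 sphere at (15.5, 3) is present, so the union is just that shape — area = 244.58 mm². So its area = 244.58 mm². Layer 43 is larger (480.04 vs 244.58 mm²).

layer 43 (z = 10.75 mm)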